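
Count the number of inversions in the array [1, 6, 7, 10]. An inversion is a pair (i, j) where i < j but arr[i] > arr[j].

Finding inversions in [1, 6, 7, 10]:


Total inversions: 0

The array has 0 inversions. It is already sorted.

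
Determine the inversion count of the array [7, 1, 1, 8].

Finding inversions in [7, 1, 1, 8]:

(0, 1): arr[0]=7 > arr[1]=1
(0, 2): arr[0]=7 > arr[2]=1

Total inversions: 2

The array has 2 inversion(s): (0,1), (0,2). Each pair (i,j) satisfies i < j and arr[i] > arr[j].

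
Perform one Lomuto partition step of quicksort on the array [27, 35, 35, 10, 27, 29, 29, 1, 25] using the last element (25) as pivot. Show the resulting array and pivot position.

Lomuto partition with pivot = 25:

Initial array: [27, 35, 35, 10, 27, 29, 29, 1, 25]

arr[0]=27 > 25: no swap
arr[1]=35 > 25: no swap
arr[2]=35 > 25: no swap
arr[3]=10 <= 25: swap with position 0, array becomes [10, 35, 35, 27, 27, 29, 29, 1, 25]
arr[4]=27 > 25: no swap
arr[5]=29 > 25: no swap
arr[6]=29 > 25: no swap
arr[7]=1 <= 25: swap with position 1, array becomes [10, 1, 35, 27, 27, 29, 29, 35, 25]

Place pivot at position 2: [10, 1, 25, 27, 27, 29, 29, 35, 35]
Pivot position: 2

After partitioning with pivot 25, the array becomes [10, 1, 25, 27, 27, 29, 29, 35, 35]. The pivot is placed at index 2. All elements to the left of the pivot are <= 25, and all elements to the right are > 25.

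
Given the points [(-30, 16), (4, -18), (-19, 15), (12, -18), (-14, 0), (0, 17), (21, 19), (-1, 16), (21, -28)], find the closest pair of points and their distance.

Computing all pairwise distances among 9 points:

d((-30, 16), (4, -18)) = 48.0833
d((-30, 16), (-19, 15)) = 11.0454
d((-30, 16), (12, -18)) = 54.037
d((-30, 16), (-14, 0)) = 22.6274
d((-30, 16), (0, 17)) = 30.0167
d((-30, 16), (21, 19)) = 51.0882
d((-30, 16), (-1, 16)) = 29.0
d((-30, 16), (21, -28)) = 67.3573
d((4, -18), (-19, 15)) = 40.2244
d((4, -18), (12, -18)) = 8.0
d((4, -18), (-14, 0)) = 25.4558
d((4, -18), (0, 17)) = 35.2278
d((4, -18), (21, 19)) = 40.7185
d((4, -18), (-1, 16)) = 34.3657
d((4, -18), (21, -28)) = 19.7231
d((-19, 15), (12, -18)) = 45.2769
d((-19, 15), (-14, 0)) = 15.8114
d((-19, 15), (0, 17)) = 19.105
d((-19, 15), (21, 19)) = 40.1995
d((-19, 15), (-1, 16)) = 18.0278
d((-19, 15), (21, -28)) = 58.7282
d((12, -18), (-14, 0)) = 31.6228
d((12, -18), (0, 17)) = 37.0
d((12, -18), (21, 19)) = 38.0789
d((12, -18), (-1, 16)) = 36.4005
d((12, -18), (21, -28)) = 13.4536
d((-14, 0), (0, 17)) = 22.0227
d((-14, 0), (21, 19)) = 39.8246
d((-14, 0), (-1, 16)) = 20.6155
d((-14, 0), (21, -28)) = 44.8219
d((0, 17), (21, 19)) = 21.095
d((0, 17), (-1, 16)) = 1.4142 <-- minimum
d((0, 17), (21, -28)) = 49.6588
d((21, 19), (-1, 16)) = 22.2036
d((21, 19), (21, -28)) = 47.0
d((-1, 16), (21, -28)) = 49.1935

Closest pair: (0, 17) and (-1, 16) with distance 1.4142

The closest pair is (0, 17) and (-1, 16) with Euclidean distance 1.4142. For 9 points, brute-force pairwise comparison is shown above. For large n, the divide-and-conquer algorithm (sort by x, recurse on halves, check the dividing strip) achieves O(n log n).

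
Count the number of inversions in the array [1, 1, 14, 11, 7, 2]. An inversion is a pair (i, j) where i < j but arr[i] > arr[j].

Finding inversions in [1, 1, 14, 11, 7, 2]:

(2, 3): arr[2]=14 > arr[3]=11
(2, 4): arr[2]=14 > arr[4]=7
(2, 5): arr[2]=14 > arr[5]=2
(3, 4): arr[3]=11 > arr[4]=7
(3, 5): arr[3]=11 > arr[5]=2
(4, 5): arr[4]=7 > arr[5]=2

Total inversions: 6

The array has 6 inversion(s): (2,3), (2,4), (2,5), (3,4), (3,5), (4,5). Each pair (i,j) satisfies i < j and arr[i] > arr[j].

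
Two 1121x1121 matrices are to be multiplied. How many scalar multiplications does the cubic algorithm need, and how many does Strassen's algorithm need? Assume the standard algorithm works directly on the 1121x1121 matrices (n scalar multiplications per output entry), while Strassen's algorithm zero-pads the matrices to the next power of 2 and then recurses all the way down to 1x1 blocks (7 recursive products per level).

Matrix multiplication for 1121x1121 matrices:

Strassen's algorithm requires power-of-2 dimensions. Pad 1121x1121 to 2048x2048 (next power of 2).

Standard algorithm: 1121^3 = 1408694561 multiplications
Strassen's algorithm: 7^(log2(2048)) = 7^11 = 1977326743 multiplications
Difference: 1408694561 - 1977326743 = -568632182 (Strassen uses MORE here due to padding overhead — for small or just-over-power-of-2 n, padding can outweigh the per-level savings)

Standard: 1408694561 multiplications (1121^3). Strassen: 1977326743 multiplications (7^11, after padding to 2048x2048). Strassen reduces 8 recursive multiplications to 7 at each level.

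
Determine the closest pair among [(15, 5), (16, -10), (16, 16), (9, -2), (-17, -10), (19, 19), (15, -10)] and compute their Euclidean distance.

Computing all pairwise distances among 7 points:

d((15, 5), (16, -10)) = 15.0333
d((15, 5), (16, 16)) = 11.0454
d((15, 5), (9, -2)) = 9.2195
d((15, 5), (-17, -10)) = 35.3412
d((15, 5), (19, 19)) = 14.5602
d((15, 5), (15, -10)) = 15.0
d((16, -10), (16, 16)) = 26.0
d((16, -10), (9, -2)) = 10.6301
d((16, -10), (-17, -10)) = 33.0
d((16, -10), (19, 19)) = 29.1548
d((16, -10), (15, -10)) = 1.0 <-- minimum
d((16, 16), (9, -2)) = 19.3132
d((16, 16), (-17, -10)) = 42.0119
d((16, 16), (19, 19)) = 4.2426
d((16, 16), (15, -10)) = 26.0192
d((9, -2), (-17, -10)) = 27.2029
d((9, -2), (19, 19)) = 23.2594
d((9, -2), (15, -10)) = 10.0
d((-17, -10), (19, 19)) = 46.2277
d((-17, -10), (15, -10)) = 32.0
d((19, 19), (15, -10)) = 29.2746

Closest pair: (16, -10) and (15, -10) with distance 1.0

The closest pair is (16, -10) and (15, -10) with Euclidean distance 1.0. For 7 points, brute-force pairwise comparison is shown above. For large n, the divide-and-conquer algorithm (sort by x, recurse on halves, check the dividing strip) achieves O(n log n).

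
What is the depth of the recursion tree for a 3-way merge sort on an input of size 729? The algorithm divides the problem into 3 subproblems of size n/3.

For divide and conquer with division factor 3:

Problem sizes at each level:
Level 0: 729
Level 1: 243
Level 2: 81
Level 3: 27
Level 4: 9
Level 5: 3
Level 6: 1

The root is level 0 and the size-1 base case is level 6 (the tree spans levels 0 through 6, i.e. 7 levels counting the root), so the depth is the number of divisions: log_3(729) = 6

The recursion tree depth is log_3(729) = 6. At each level, the problem size is divided by 3, so it takes 6 divisions to reduce to a base case of size 1. The algorithm makes 3 recursive calls at each level.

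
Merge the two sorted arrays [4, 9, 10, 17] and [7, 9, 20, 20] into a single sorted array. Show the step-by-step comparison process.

Merging process:

Compare 4 vs 7: take 4 from left. Merged: [4]
Compare 9 vs 7: take 7 from right. Merged: [4, 7]
Compare 9 vs 9: take 9 from left. Merged: [4, 7, 9]
Compare 10 vs 9: take 9 from right. Merged: [4, 7, 9, 9]
Compare 10 vs 20: take 10 from left. Merged: [4, 7, 9, 9, 10]
Compare 17 vs 20: take 17 from left. Merged: [4, 7, 9, 9, 10, 17]
Append remaining from right: [20, 20]. Merged: [4, 7, 9, 9, 10, 17, 20, 20]

Final merged array: [4, 7, 9, 9, 10, 17, 20, 20]
Total comparisons: 6

The merged array is [4, 7, 9, 9, 10, 17, 20, 20], requiring 6 comparisons. The merge step runs in O(n) time where n is the total number of elements.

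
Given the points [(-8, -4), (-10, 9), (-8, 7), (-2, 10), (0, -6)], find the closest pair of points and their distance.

Computing all pairwise distances among 5 points:

d((-8, -4), (-10, 9)) = 13.1529
d((-8, -4), (-8, 7)) = 11.0
d((-8, -4), (-2, 10)) = 15.2315
d((-8, -4), (0, -6)) = 8.2462
d((-10, 9), (-8, 7)) = 2.8284 <-- minimum
d((-10, 9), (-2, 10)) = 8.0623
d((-10, 9), (0, -6)) = 18.0278
d((-8, 7), (-2, 10)) = 6.7082
d((-8, 7), (0, -6)) = 15.2643
d((-2, 10), (0, -6)) = 16.1245

Closest pair: (-10, 9) and (-8, 7) with distance 2.8284

The closest pair is (-10, 9) and (-8, 7) with Euclidean distance 2.8284. For 5 points, brute-force pairwise comparison is shown above. For large n, the divide-and-conquer algorithm (sort by x, recurse on halves, check the dividing strip) achieves O(n log n).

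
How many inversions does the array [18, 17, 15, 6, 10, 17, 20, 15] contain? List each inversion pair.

Finding inversions in [18, 17, 15, 6, 10, 17, 20, 15]:

(0, 1): arr[0]=18 > arr[1]=17
(0, 2): arr[0]=18 > arr[2]=15
(0, 3): arr[0]=18 > arr[3]=6
(0, 4): arr[0]=18 > arr[4]=10
(0, 5): arr[0]=18 > arr[5]=17
(0, 7): arr[0]=18 > arr[7]=15
(1, 2): arr[1]=17 > arr[2]=15
(1, 3): arr[1]=17 > arr[3]=6
(1, 4): arr[1]=17 > arr[4]=10
(1, 7): arr[1]=17 > arr[7]=15
(2, 3): arr[2]=15 > arr[3]=6
(2, 4): arr[2]=15 > arr[4]=10
(5, 7): arr[5]=17 > arr[7]=15
(6, 7): arr[6]=20 > arr[7]=15

Total inversions: 14

The array has 14 inversion(s): (0,1), (0,2), (0,3), (0,4), (0,5), (0,7), (1,2), (1,3), (1,4), (1,7), (2,3), (2,4), (5,7), (6,7). Each pair (i,j) satisfies i < j and arr[i] > arr[j].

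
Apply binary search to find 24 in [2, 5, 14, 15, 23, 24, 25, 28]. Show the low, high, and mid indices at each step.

Binary search for 24 in [2, 5, 14, 15, 23, 24, 25, 28]:

lo=0, hi=7, mid=3, arr[mid]=15 -> 15 < 24, search right half
lo=4, hi=7, mid=5, arr[mid]=24 -> Found target at index 5!

Binary search finds 24 at index 5 after 2 comparisons. The search repeatedly halves the search space by comparing with the middle element.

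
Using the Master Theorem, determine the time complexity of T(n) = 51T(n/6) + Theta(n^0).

Master Theorem for T(n) = 51T(n/6) + O(n^0):

a = 51, b = 6, c = 0
log_b(a) = log_6(51) = 2.1944

Case 1: c = 0 < log_6(51) = 2.1944
T(n) = O(n^(log_6 51))

For T(n) = 51T(n/6) + O(n^0): log_6(51) = 2.1944. This is Case 1 of the Master Theorem (c < log_b(a), work dominated by leaves), giving O(n^(log_6 51)).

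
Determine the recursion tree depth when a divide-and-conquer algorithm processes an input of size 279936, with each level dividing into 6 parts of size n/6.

For divide and conquer with division factor 6:

Problem sizes at each level:
Level 0: 279936
Level 1: 46656
Level 2: 7776
Level 3: 1296
Level 4: 216
Level 5: 36
Level 6: 6
Level 7: 1

The root is level 0 and the size-1 base case is level 7 (the tree spans levels 0 through 7, i.e. 8 levels counting the root), so the depth is the number of divisions: log_6(279936) = 7

The recursion tree depth is log_6(279936) = 7. At each level, the problem size is divided by 6, so it takes 7 divisions to reduce to a base case of size 1. The algorithm makes 6 recursive calls at each level.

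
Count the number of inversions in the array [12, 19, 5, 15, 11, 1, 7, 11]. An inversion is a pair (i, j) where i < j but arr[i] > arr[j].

Finding inversions in [12, 19, 5, 15, 11, 1, 7, 11]:

(0, 2): arr[0]=12 > arr[2]=5
(0, 4): arr[0]=12 > arr[4]=11
(0, 5): arr[0]=12 > arr[5]=1
(0, 6): arr[0]=12 > arr[6]=7
(0, 7): arr[0]=12 > arr[7]=11
(1, 2): arr[1]=19 > arr[2]=5
(1, 3): arr[1]=19 > arr[3]=15
(1, 4): arr[1]=19 > arr[4]=11
(1, 5): arr[1]=19 > arr[5]=1
(1, 6): arr[1]=19 > arr[6]=7
(1, 7): arr[1]=19 > arr[7]=11
(2, 5): arr[2]=5 > arr[5]=1
(3, 4): arr[3]=15 > arr[4]=11
(3, 5): arr[3]=15 > arr[5]=1
(3, 6): arr[3]=15 > arr[6]=7
(3, 7): arr[3]=15 > arr[7]=11
(4, 5): arr[4]=11 > arr[5]=1
(4, 6): arr[4]=11 > arr[6]=7

Total inversions: 18

The array has 18 inversion(s): (0,2), (0,4), (0,5), (0,6), (0,7), (1,2), (1,3), (1,4), (1,5), (1,6), (1,7), (2,5), (3,4), (3,5), (3,6), (3,7), (4,5), (4,6). Each pair (i,j) satisfies i < j and arr[i] > arr[j].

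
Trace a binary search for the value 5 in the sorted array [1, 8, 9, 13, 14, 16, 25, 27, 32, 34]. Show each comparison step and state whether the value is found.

Binary search for 5 in [1, 8, 9, 13, 14, 16, 25, 27, 32, 34]:

lo=0, hi=9, mid=4, arr[mid]=14 -> 14 > 5, search left half
lo=0, hi=3, mid=1, arr[mid]=8 -> 8 > 5, search left half
lo=0, hi=0, mid=0, arr[mid]=1 -> 1 < 5, search right half
lo=1 > hi=0, target 5 not found

Binary search determines that 5 is not in the array after 3 comparisons. The search space was exhausted without finding the target.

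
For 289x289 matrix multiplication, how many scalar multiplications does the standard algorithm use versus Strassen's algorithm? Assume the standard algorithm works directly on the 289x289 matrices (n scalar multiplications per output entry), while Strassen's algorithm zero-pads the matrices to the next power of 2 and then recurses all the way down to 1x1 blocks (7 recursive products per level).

Matrix multiplication for 289x289 matrices:

Strassen's algorithm requires power-of-2 dimensions. Pad 289x289 to 512x512 (next power of 2).

Standard algorithm: 289^3 = 24137569 multiplications
Strassen's algorithm: 7^(log2(512)) = 7^9 = 40353607 multiplications
Difference: 24137569 - 40353607 = -16216038 (Strassen uses MORE here due to padding overhead — for small or just-over-power-of-2 n, padding can outweigh the per-level savings)

Standard: 24137569 multiplications (289^3). Strassen: 40353607 multiplications (7^9, after padding to 512x512). Strassen reduces 8 recursive multiplications to 7 at each level.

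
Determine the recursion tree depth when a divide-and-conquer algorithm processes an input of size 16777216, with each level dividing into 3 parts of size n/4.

For divide and conquer with division factor 4:

Problem sizes at each level:
Level 0: 16777216
Level 1: 4194304
Level 2: 1048576
Level 3: 262144
Level 4: 65536
Level 5: 16384
Level 6: 4096
Level 7: 1024
Level 8: 256
Level 9: 64
Level 10: 16
Level 11: 4
Level 12: 1

The root is level 0 and the size-1 base case is level 12 (the tree spans levels 0 through 12, i.e. 13 levels counting the root), so the depth is the number of divisions: log_4(16777216) = 12

The recursion tree depth is log_4(16777216) = 12. At each level, the problem size is divided by 4, so it takes 12 divisions to reduce to a base case of size 1. The algorithm makes 3 recursive calls at each level.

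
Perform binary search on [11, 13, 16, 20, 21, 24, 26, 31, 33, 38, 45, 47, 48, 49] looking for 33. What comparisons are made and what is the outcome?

Binary search for 33 in [11, 13, 16, 20, 21, 24, 26, 31, 33, 38, 45, 47, 48, 49]:

lo=0, hi=13, mid=6, arr[mid]=26 -> 26 < 33, search right half
lo=7, hi=13, mid=10, arr[mid]=45 -> 45 > 33, search left half
lo=7, hi=9, mid=8, arr[mid]=33 -> Found target at index 8!

Binary search finds 33 at index 8 after 3 comparisons. The search repeatedly halves the search space by comparing with the middle element.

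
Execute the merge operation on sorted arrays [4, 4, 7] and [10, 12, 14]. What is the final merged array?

Merging process:

Compare 4 vs 10: take 4 from left. Merged: [4]
Compare 4 vs 10: take 4 from left. Merged: [4, 4]
Compare 7 vs 10: take 7 from left. Merged: [4, 4, 7]
Append remaining from right: [10, 12, 14]. Merged: [4, 4, 7, 10, 12, 14]

Final merged array: [4, 4, 7, 10, 12, 14]
Total comparisons: 3

The merged array is [4, 4, 7, 10, 12, 14], requiring 3 comparisons. The merge step runs in O(n) time where n is the total number of elements.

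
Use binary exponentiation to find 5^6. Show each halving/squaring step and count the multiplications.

Computing 5^6 by squaring (build up from 5^1; each line after the first costs one multiplication):

5^1 = 5
5^2 = (5^1)^2 = 5^2 = 25
5^3 = 5 * 5^2 = 5 * 25 = 125
5^6 = (5^3)^2 = 125^2 = 15625

Result: 15625
Multiplications needed: 3 (3 lines after 5^1)

5^6 = 15625. Using exponentiation by squaring, this requires 3 multiplications. The key idea: if the exponent is even, square the half-power; if odd, multiply by the base once.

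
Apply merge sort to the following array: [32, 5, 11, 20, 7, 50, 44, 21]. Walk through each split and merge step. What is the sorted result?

Merge sort trace:

Split: [32, 5, 11, 20, 7, 50, 44, 21] -> [32, 5, 11, 20] and [7, 50, 44, 21]
  Split: [32, 5, 11, 20] -> [32, 5] and [11, 20]
    Split: [32, 5] -> [32] and [5]
    Merge: [32] + [5] -> [5, 32]
    Split: [11, 20] -> [11] and [20]
    Merge: [11] + [20] -> [11, 20]
  Merge: [5, 32] + [11, 20] -> [5, 11, 20, 32]
  Split: [7, 50, 44, 21] -> [7, 50] and [44, 21]
    Split: [7, 50] -> [7] and [50]
    Merge: [7] + [50] -> [7, 50]
    Split: [44, 21] -> [44] and [21]
    Merge: [44] + [21] -> [21, 44]
  Merge: [7, 50] + [21, 44] -> [7, 21, 44, 50]
Merge: [5, 11, 20, 32] + [7, 21, 44, 50] -> [5, 7, 11, 20, 21, 32, 44, 50]

Final sorted array: [5, 7, 11, 20, 21, 32, 44, 50]

The merge sort proceeds by recursively splitting the array and merging sorted halves.
After all merges, the sorted array is [5, 7, 11, 20, 21, 32, 44, 50].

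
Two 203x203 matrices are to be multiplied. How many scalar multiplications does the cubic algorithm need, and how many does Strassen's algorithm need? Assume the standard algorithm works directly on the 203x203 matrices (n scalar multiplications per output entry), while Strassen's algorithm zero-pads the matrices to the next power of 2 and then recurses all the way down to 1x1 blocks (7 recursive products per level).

Matrix multiplication for 203x203 matrices:

Strassen's algorithm requires power-of-2 dimensions. Pad 203x203 to 256x256 (next power of 2).

Standard algorithm: 203^3 = 8365427 multiplications
Strassen's algorithm: 7^(log2(256)) = 7^8 = 5764801 multiplications
Savings: 8365427 - 5764801 = 2600626 multiplications

Standard: 8365427 multiplications (203^3). Strassen: 5764801 multiplications (7^8, after padding to 256x256). Strassen reduces 8 recursive multiplications to 7 at each level.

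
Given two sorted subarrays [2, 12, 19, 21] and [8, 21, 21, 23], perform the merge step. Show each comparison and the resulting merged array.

Merging process:

Compare 2 vs 8: take 2 from left. Merged: [2]
Compare 12 vs 8: take 8 from right. Merged: [2, 8]
Compare 12 vs 21: take 12 from left. Merged: [2, 8, 12]
Compare 19 vs 21: take 19 from left. Merged: [2, 8, 12, 19]
Compare 21 vs 21: take 21 from left. Merged: [2, 8, 12, 19, 21]
Append remaining from right: [21, 21, 23]. Merged: [2, 8, 12, 19, 21, 21, 21, 23]

Final merged array: [2, 8, 12, 19, 21, 21, 21, 23]
Total comparisons: 5

The merged array is [2, 8, 12, 19, 21, 21, 21, 23], requiring 5 comparisons. The merge step runs in O(n) time where n is the total number of elements.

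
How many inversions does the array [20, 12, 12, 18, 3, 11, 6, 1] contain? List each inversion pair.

Finding inversions in [20, 12, 12, 18, 3, 11, 6, 1]:

(0, 1): arr[0]=20 > arr[1]=12
(0, 2): arr[0]=20 > arr[2]=12
(0, 3): arr[0]=20 > arr[3]=18
(0, 4): arr[0]=20 > arr[4]=3
(0, 5): arr[0]=20 > arr[5]=11
(0, 6): arr[0]=20 > arr[6]=6
(0, 7): arr[0]=20 > arr[7]=1
(1, 4): arr[1]=12 > arr[4]=3
(1, 5): arr[1]=12 > arr[5]=11
(1, 6): arr[1]=12 > arr[6]=6
(1, 7): arr[1]=12 > arr[7]=1
(2, 4): arr[2]=12 > arr[4]=3
(2, 5): arr[2]=12 > arr[5]=11
(2, 6): arr[2]=12 > arr[6]=6
(2, 7): arr[2]=12 > arr[7]=1
(3, 4): arr[3]=18 > arr[4]=3
(3, 5): arr[3]=18 > arr[5]=11
(3, 6): arr[3]=18 > arr[6]=6
(3, 7): arr[3]=18 > arr[7]=1
(4, 7): arr[4]=3 > arr[7]=1
(5, 6): arr[5]=11 > arr[6]=6
(5, 7): arr[5]=11 > arr[7]=1
(6, 7): arr[6]=6 > arr[7]=1

Total inversions: 23

The array has 23 inversion(s): (0,1), (0,2), (0,3), (0,4), (0,5), (0,6), (0,7), (1,4), (1,5), (1,6), (1,7), (2,4), (2,5), (2,6), (2,7), (3,4), (3,5), (3,6), (3,7), (4,7), (5,6), (5,7), (6,7). Each pair (i,j) satisfies i < j and arr[i] > arr[j].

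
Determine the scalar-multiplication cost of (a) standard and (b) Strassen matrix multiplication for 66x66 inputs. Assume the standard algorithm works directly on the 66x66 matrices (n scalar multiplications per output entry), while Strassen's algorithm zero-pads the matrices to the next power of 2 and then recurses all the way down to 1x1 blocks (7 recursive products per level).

Matrix multiplication for 66x66 matrices:

Strassen's algorithm requires power-of-2 dimensions. Pad 66x66 to 128x128 (next power of 2).

Standard algorithm: 66^3 = 287496 multiplications
Strassen's algorithm: 7^(log2(128)) = 7^7 = 823543 multiplications
Difference: 287496 - 823543 = -536047 (Strassen uses MORE here due to padding overhead — for small or just-over-power-of-2 n, padding can outweigh the per-level savings)

Standard: 287496 multiplications (66^3). Strassen: 823543 multiplications (7^7, after padding to 128x128). Strassen reduces 8 recursive multiplications to 7 at each level.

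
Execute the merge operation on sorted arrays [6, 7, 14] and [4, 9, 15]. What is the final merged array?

Merging process:

Compare 6 vs 4: take 4 from right. Merged: [4]
Compare 6 vs 9: take 6 from left. Merged: [4, 6]
Compare 7 vs 9: take 7 from left. Merged: [4, 6, 7]
Compare 14 vs 9: take 9 from right. Merged: [4, 6, 7, 9]
Compare 14 vs 15: take 14 from left. Merged: [4, 6, 7, 9, 14]
Append remaining from right: [15]. Merged: [4, 6, 7, 9, 14, 15]

Final merged array: [4, 6, 7, 9, 14, 15]
Total comparisons: 5

The merged array is [4, 6, 7, 9, 14, 15], requiring 5 comparisons. The merge step runs in O(n) time where n is the total number of elements.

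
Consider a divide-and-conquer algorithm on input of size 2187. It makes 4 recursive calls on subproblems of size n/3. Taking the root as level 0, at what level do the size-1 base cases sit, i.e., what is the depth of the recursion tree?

For divide and conquer with division factor 3:

Problem sizes at each level:
Level 0: 2187
Level 1: 729
Level 2: 243
Level 3: 81
Level 4: 27
Level 5: 9
Level 6: 3
Level 7: 1

The root is level 0 and the size-1 base case is level 7 (the tree spans levels 0 through 7, i.e. 8 levels counting the root), so the depth is the number of divisions: log_3(2187) = 7

The recursion tree depth is log_3(2187) = 7. At each level, the problem size is divided by 3, so it takes 7 divisions to reduce to a base case of size 1. The algorithm makes 4 recursive calls at each level.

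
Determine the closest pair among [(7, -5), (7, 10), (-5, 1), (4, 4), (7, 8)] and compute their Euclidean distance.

Computing all pairwise distances among 5 points:

d((7, -5), (7, 10)) = 15.0
d((7, -5), (-5, 1)) = 13.4164
d((7, -5), (4, 4)) = 9.4868
d((7, -5), (7, 8)) = 13.0
d((7, 10), (-5, 1)) = 15.0
d((7, 10), (4, 4)) = 6.7082
d((7, 10), (7, 8)) = 2.0 <-- minimum
d((-5, 1), (4, 4)) = 9.4868
d((-5, 1), (7, 8)) = 13.8924
d((4, 4), (7, 8)) = 5.0

Closest pair: (7, 10) and (7, 8) with distance 2.0

The closest pair is (7, 10) and (7, 8) with Euclidean distance 2.0. For 5 points, brute-force pairwise comparison is shown above. For large n, the divide-and-conquer algorithm (sort by x, recurse on halves, check the dividing strip) achieves O(n log n).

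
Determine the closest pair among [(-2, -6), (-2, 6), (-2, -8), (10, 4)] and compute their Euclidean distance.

Computing all pairwise distances among 4 points:

d((-2, -6), (-2, 6)) = 12.0
d((-2, -6), (-2, -8)) = 2.0 <-- minimum
d((-2, -6), (10, 4)) = 15.6205
d((-2, 6), (-2, -8)) = 14.0
d((-2, 6), (10, 4)) = 12.1655
d((-2, -8), (10, 4)) = 16.9706

Closest pair: (-2, -6) and (-2, -8) with distance 2.0

The closest pair is (-2, -6) and (-2, -8) with Euclidean distance 2.0. For 4 points, brute-force pairwise comparison is shown above. For large n, the divide-and-conquer algorithm (sort by x, recurse on halves, check the dividing strip) achieves O(n log n).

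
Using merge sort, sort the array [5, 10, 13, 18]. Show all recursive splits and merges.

Merge sort trace:

Split: [5, 10, 13, 18] -> [5, 10] and [13, 18]
  Split: [5, 10] -> [5] and [10]
  Merge: [5] + [10] -> [5, 10]
  Split: [13, 18] -> [13] and [18]
  Merge: [13] + [18] -> [13, 18]
Merge: [5, 10] + [13, 18] -> [5, 10, 13, 18]

Final sorted array: [5, 10, 13, 18]

The merge sort proceeds by recursively splitting the array and merging sorted halves.
After all merges, the sorted array is [5, 10, 13, 18].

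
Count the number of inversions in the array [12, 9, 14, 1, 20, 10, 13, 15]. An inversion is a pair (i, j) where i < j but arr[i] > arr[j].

Finding inversions in [12, 9, 14, 1, 20, 10, 13, 15]:

(0, 1): arr[0]=12 > arr[1]=9
(0, 3): arr[0]=12 > arr[3]=1
(0, 5): arr[0]=12 > arr[5]=10
(1, 3): arr[1]=9 > arr[3]=1
(2, 3): arr[2]=14 > arr[3]=1
(2, 5): arr[2]=14 > arr[5]=10
(2, 6): arr[2]=14 > arr[6]=13
(4, 5): arr[4]=20 > arr[5]=10
(4, 6): arr[4]=20 > arr[6]=13
(4, 7): arr[4]=20 > arr[7]=15

Total inversions: 10

The array has 10 inversion(s): (0,1), (0,3), (0,5), (1,3), (2,3), (2,5), (2,6), (4,5), (4,6), (4,7). Each pair (i,j) satisfies i < j and arr[i] > arr[j].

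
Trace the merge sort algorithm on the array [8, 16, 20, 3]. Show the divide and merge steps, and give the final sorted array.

Merge sort trace:

Split: [8, 16, 20, 3] -> [8, 16] and [20, 3]
  Split: [8, 16] -> [8] and [16]
  Merge: [8] + [16] -> [8, 16]
  Split: [20, 3] -> [20] and [3]
  Merge: [20] + [3] -> [3, 20]
Merge: [8, 16] + [3, 20] -> [3, 8, 16, 20]

Final sorted array: [3, 8, 16, 20]

The merge sort proceeds by recursively splitting the array and merging sorted halves.
After all merges, the sorted array is [3, 8, 16, 20].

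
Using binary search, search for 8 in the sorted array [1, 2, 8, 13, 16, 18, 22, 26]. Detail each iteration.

Binary search for 8 in [1, 2, 8, 13, 16, 18, 22, 26]:

lo=0, hi=7, mid=3, arr[mid]=13 -> 13 > 8, search left half
lo=0, hi=2, mid=1, arr[mid]=2 -> 2 < 8, search right half
lo=2, hi=2, mid=2, arr[mid]=8 -> Found target at index 2!

Binary search finds 8 at index 2 after 3 comparisons. The search repeatedly halves the search space by comparing with the middle element.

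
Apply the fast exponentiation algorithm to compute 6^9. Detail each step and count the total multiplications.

Computing 6^9 by squaring (build up from 6^1; each line after the first costs one multiplication):

6^1 = 6
6^2 = (6^1)^2 = 6^2 = 36
6^4 = (6^2)^2 = 36^2 = 1296
6^8 = (6^4)^2 = 1296^2 = 1679616
6^9 = 6 * 6^8 = 6 * 1679616 = 10077696

Result: 10077696
Multiplications needed: 4 (4 lines after 6^1)

6^9 = 10077696. Using exponentiation by squaring, this requires 4 multiplications. The key idea: if the exponent is even, square the half-power; if odd, multiply by the base once.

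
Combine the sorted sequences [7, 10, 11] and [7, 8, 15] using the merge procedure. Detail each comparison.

Merging process:

Compare 7 vs 7: take 7 from left. Merged: [7]
Compare 10 vs 7: take 7 from right. Merged: [7, 7]
Compare 10 vs 8: take 8 from right. Merged: [7, 7, 8]
Compare 10 vs 15: take 10 from left. Merged: [7, 7, 8, 10]
Compare 11 vs 15: take 11 from left. Merged: [7, 7, 8, 10, 11]
Append remaining from right: [15]. Merged: [7, 7, 8, 10, 11, 15]

Final merged array: [7, 7, 8, 10, 11, 15]
Total comparisons: 5

The merged array is [7, 7, 8, 10, 11, 15], requiring 5 comparisons. The merge step runs in O(n) time where n is the total number of elements.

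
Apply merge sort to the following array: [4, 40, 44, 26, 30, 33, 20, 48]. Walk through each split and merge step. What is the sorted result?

Merge sort trace:

Split: [4, 40, 44, 26, 30, 33, 20, 48] -> [4, 40, 44, 26] and [30, 33, 20, 48]
  Split: [4, 40, 44, 26] -> [4, 40] and [44, 26]
    Split: [4, 40] -> [4] and [40]
    Merge: [4] + [40] -> [4, 40]
    Split: [44, 26] -> [44] and [26]
    Merge: [44] + [26] -> [26, 44]
  Merge: [4, 40] + [26, 44] -> [4, 26, 40, 44]
  Split: [30, 33, 20, 48] -> [30, 33] and [20, 48]
    Split: [30, 33] -> [30] and [33]
    Merge: [30] + [33] -> [30, 33]
    Split: [20, 48] -> [20] and [48]
    Merge: [20] + [48] -> [20, 48]
  Merge: [30, 33] + [20, 48] -> [20, 30, 33, 48]
Merge: [4, 26, 40, 44] + [20, 30, 33, 48] -> [4, 20, 26, 30, 33, 40, 44, 48]

Final sorted array: [4, 20, 26, 30, 33, 40, 44, 48]

The merge sort proceeds by recursively splitting the array and merging sorted halves.
After all merges, the sorted array is [4, 20, 26, 30, 33, 40, 44, 48].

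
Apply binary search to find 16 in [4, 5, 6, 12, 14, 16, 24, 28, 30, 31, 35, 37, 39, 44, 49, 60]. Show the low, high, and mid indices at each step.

Binary search for 16 in [4, 5, 6, 12, 14, 16, 24, 28, 30, 31, 35, 37, 39, 44, 49, 60]:

lo=0, hi=15, mid=7, arr[mid]=28 -> 28 > 16, search left half
lo=0, hi=6, mid=3, arr[mid]=12 -> 12 < 16, search right half
lo=4, hi=6, mid=5, arr[mid]=16 -> Found target at index 5!

Binary search finds 16 at index 5 after 3 comparisons. The search repeatedly halves the search space by comparing with the middle element.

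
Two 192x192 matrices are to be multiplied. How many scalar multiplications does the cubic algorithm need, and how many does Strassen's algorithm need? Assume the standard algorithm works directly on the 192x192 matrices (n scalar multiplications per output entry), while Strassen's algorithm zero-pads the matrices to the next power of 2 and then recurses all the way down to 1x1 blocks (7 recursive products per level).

Matrix multiplication for 192x192 matrices:

Strassen's algorithm requires power-of-2 dimensions. Pad 192x192 to 256x256 (next power of 2).

Standard algorithm: 192^3 = 7077888 multiplications
Strassen's algorithm: 7^(log2(256)) = 7^8 = 5764801 multiplications
Savings: 7077888 - 5764801 = 1313087 multiplications

Standard: 7077888 multiplications (192^3). Strassen: 5764801 multiplications (7^8, after padding to 256x256). Strassen reduces 8 recursive multiplications to 7 at each level.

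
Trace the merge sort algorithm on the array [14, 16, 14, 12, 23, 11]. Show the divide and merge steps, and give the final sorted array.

Merge sort trace:

Split: [14, 16, 14, 12, 23, 11] -> [14, 16, 14] and [12, 23, 11]
  Split: [14, 16, 14] -> [14] and [16, 14]
    Split: [16, 14] -> [16] and [14]
    Merge: [16] + [14] -> [14, 16]
  Merge: [14] + [14, 16] -> [14, 14, 16]
  Split: [12, 23, 11] -> [12] and [23, 11]
    Split: [23, 11] -> [23] and [11]
    Merge: [23] + [11] -> [11, 23]
  Merge: [12] + [11, 23] -> [11, 12, 23]
Merge: [14, 14, 16] + [11, 12, 23] -> [11, 12, 14, 14, 16, 23]

Final sorted array: [11, 12, 14, 14, 16, 23]

The merge sort proceeds by recursively splitting the array and merging sorted halves.
After all merges, the sorted array is [11, 12, 14, 14, 16, 23].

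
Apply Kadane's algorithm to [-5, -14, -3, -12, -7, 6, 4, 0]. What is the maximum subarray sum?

Using Kadane's algorithm on [-5, -14, -3, -12, -7, 6, 4, 0]:

Scanning through the array:
Position 1 (value -14): max_ending_here = -14, max_so_far = -5
Position 2 (value -3): max_ending_here = -3, max_so_far = -3
Position 3 (value -12): max_ending_here = -12, max_so_far = -3
Position 4 (value -7): max_ending_here = -7, max_so_far = -3
Position 5 (value 6): max_ending_here = 6, max_so_far = 6
Position 6 (value 4): max_ending_here = 10, max_so_far = 10
Position 7 (value 0): max_ending_here = 10, max_so_far = 10

Maximum subarray: [6, 4]
Maximum sum: 10

The maximum subarray is [6, 4] with sum 10. This subarray runs from index 5 to index 6.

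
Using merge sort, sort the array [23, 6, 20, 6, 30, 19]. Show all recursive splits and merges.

Merge sort trace:

Split: [23, 6, 20, 6, 30, 19] -> [23, 6, 20] and [6, 30, 19]
  Split: [23, 6, 20] -> [23] and [6, 20]
    Split: [6, 20] -> [6] and [20]
    Merge: [6] + [20] -> [6, 20]
  Merge: [23] + [6, 20] -> [6, 20, 23]
  Split: [6, 30, 19] -> [6] and [30, 19]
    Split: [30, 19] -> [30] and [19]
    Merge: [30] + [19] -> [19, 30]
  Merge: [6] + [19, 30] -> [6, 19, 30]
Merge: [6, 20, 23] + [6, 19, 30] -> [6, 6, 19, 20, 23, 30]

Final sorted array: [6, 6, 19, 20, 23, 30]

The merge sort proceeds by recursively splitting the array and merging sorted halves.
After all merges, the sorted array is [6, 6, 19, 20, 23, 30].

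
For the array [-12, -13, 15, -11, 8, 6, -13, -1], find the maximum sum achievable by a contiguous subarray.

Using Kadane's algorithm on [-12, -13, 15, -11, 8, 6, -13, -1]:

Scanning through the array:
Position 1 (value -13): max_ending_here = -13, max_so_far = -12
Position 2 (value 15): max_ending_here = 15, max_so_far = 15
Position 3 (value -11): max_ending_here = 4, max_so_far = 15
Position 4 (value 8): max_ending_here = 12, max_so_far = 15
Position 5 (value 6): max_ending_here = 18, max_so_far = 18
Position 6 (value -13): max_ending_here = 5, max_so_far = 18
Position 7 (value -1): max_ending_here = 4, max_so_far = 18

Maximum subarray: [15, -11, 8, 6]
Maximum sum: 18

The maximum subarray is [15, -11, 8, 6] with sum 18. This subarray runs from index 2 to index 5.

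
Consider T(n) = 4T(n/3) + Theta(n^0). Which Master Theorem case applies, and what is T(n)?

Master Theorem for T(n) = 4T(n/3) + O(n^0):

a = 4, b = 3, c = 0
log_b(a) = log_3(4) = 1.2619

Case 1: c = 0 < log_3(4) = 1.2619
T(n) = O(n^(log_3 4))

For T(n) = 4T(n/3) + O(n^0): log_3(4) = 1.2619. This is Case 1 of the Master Theorem (c < log_b(a), work dominated by leaves), giving O(n^(log_3 4)).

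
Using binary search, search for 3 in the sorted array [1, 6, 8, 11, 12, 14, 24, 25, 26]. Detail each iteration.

Binary search for 3 in [1, 6, 8, 11, 12, 14, 24, 25, 26]:

lo=0, hi=8, mid=4, arr[mid]=12 -> 12 > 3, search left half
lo=0, hi=3, mid=1, arr[mid]=6 -> 6 > 3, search left half
lo=0, hi=0, mid=0, arr[mid]=1 -> 1 < 3, search right half
lo=1 > hi=0, target 3 not found

Binary search determines that 3 is not in the array after 3 comparisons. The search space was exhausted without finding the target.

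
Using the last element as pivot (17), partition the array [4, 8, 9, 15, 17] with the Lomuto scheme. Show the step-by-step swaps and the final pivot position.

Lomuto partition with pivot = 17:

Initial array: [4, 8, 9, 15, 17]

arr[0]=4 <= 17: swap with position 0, array becomes [4, 8, 9, 15, 17]
arr[1]=8 <= 17: swap with position 1, array becomes [4, 8, 9, 15, 17]
arr[2]=9 <= 17: swap with position 2, array becomes [4, 8, 9, 15, 17]
arr[3]=15 <= 17: swap with position 3, array becomes [4, 8, 9, 15, 17]

Place pivot at position 4: [4, 8, 9, 15, 17]
Pivot position: 4

After partitioning with pivot 17, the array becomes [4, 8, 9, 15, 17]. The pivot is placed at index 4. All elements to the left of the pivot are <= 17, and all elements to the right are > 17.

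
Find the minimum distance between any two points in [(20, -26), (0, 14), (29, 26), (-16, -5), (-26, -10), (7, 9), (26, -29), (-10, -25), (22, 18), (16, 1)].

Computing all pairwise distances among 10 points:

d((20, -26), (0, 14)) = 44.7214
d((20, -26), (29, 26)) = 52.7731
d((20, -26), (-16, -5)) = 41.6773
d((20, -26), (-26, -10)) = 48.7032
d((20, -26), (7, 9)) = 37.3363
d((20, -26), (26, -29)) = 6.7082 <-- minimum
d((20, -26), (-10, -25)) = 30.0167
d((20, -26), (22, 18)) = 44.0454
d((20, -26), (16, 1)) = 27.2947
d((0, 14), (29, 26)) = 31.3847
d((0, 14), (-16, -5)) = 24.8395
d((0, 14), (-26, -10)) = 35.3836
d((0, 14), (7, 9)) = 8.6023
d((0, 14), (26, -29)) = 50.2494
d((0, 14), (-10, -25)) = 40.2616
d((0, 14), (22, 18)) = 22.3607
d((0, 14), (16, 1)) = 20.6155
d((29, 26), (-16, -5)) = 54.6443
d((29, 26), (-26, -10)) = 65.7343
d((29, 26), (7, 9)) = 27.8029
d((29, 26), (26, -29)) = 55.0818
d((29, 26), (-10, -25)) = 64.2028
d((29, 26), (22, 18)) = 10.6301
d((29, 26), (16, 1)) = 28.178
d((-16, -5), (-26, -10)) = 11.1803
d((-16, -5), (7, 9)) = 26.9258
d((-16, -5), (26, -29)) = 48.3735
d((-16, -5), (-10, -25)) = 20.8806
d((-16, -5), (22, 18)) = 44.4185
d((-16, -5), (16, 1)) = 32.5576
d((-26, -10), (7, 9)) = 38.0789
d((-26, -10), (26, -29)) = 55.3624
d((-26, -10), (-10, -25)) = 21.9317
d((-26, -10), (22, 18)) = 55.5698
d((-26, -10), (16, 1)) = 43.4166
d((7, 9), (26, -29)) = 42.4853
d((7, 9), (-10, -25)) = 38.0132
d((7, 9), (22, 18)) = 17.4929
d((7, 9), (16, 1)) = 12.0416
d((26, -29), (-10, -25)) = 36.2215
d((26, -29), (22, 18)) = 47.1699
d((26, -29), (16, 1)) = 31.6228
d((-10, -25), (22, 18)) = 53.6004
d((-10, -25), (16, 1)) = 36.7696
d((22, 18), (16, 1)) = 18.0278

Closest pair: (20, -26) and (26, -29) with distance 6.7082

The closest pair is (20, -26) and (26, -29) with Euclidean distance 6.7082. For 10 points, brute-force pairwise comparison is shown above. For large n, the divide-and-conquer algorithm (sort by x, recurse on halves, check the dividing strip) achieves O(n log n).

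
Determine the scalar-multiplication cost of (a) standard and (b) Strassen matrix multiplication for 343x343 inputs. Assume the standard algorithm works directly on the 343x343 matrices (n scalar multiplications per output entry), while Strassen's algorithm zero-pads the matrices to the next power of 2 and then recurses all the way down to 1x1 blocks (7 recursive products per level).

Matrix multiplication for 343x343 matrices:

Strassen's algorithm requires power-of-2 dimensions. Pad 343x343 to 512x512 (next power of 2).

Standard algorithm: 343^3 = 40353607 multiplications
Strassen's algorithm: 7^(log2(512)) = 7^9 = 40353607 multiplications
Savings: 40353607 - 40353607 = 0 multiplications

Standard: 40353607 multiplications (343^3). Strassen: 40353607 multiplications (7^9, after padding to 512x512). Strassen reduces 8 recursive multiplications to 7 at each level.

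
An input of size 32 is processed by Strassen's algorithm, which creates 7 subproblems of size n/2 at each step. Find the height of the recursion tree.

For divide and conquer with division factor 2:

Problem sizes at each level:
Level 0: 32
Level 1: 16
Level 2: 8
Level 3: 4
Level 4: 2
Level 5: 1

The root is level 0 and the size-1 base case is level 5 (the tree spans levels 0 through 5, i.e. 6 levels counting the root), so the depth is the number of divisions: log_2(32) = 5

The recursion tree depth is log_2(32) = 5. At each level, the problem size is divided by 2, so it takes 5 divisions to reduce to a base case of size 1. The algorithm makes 7 recursive calls at each level.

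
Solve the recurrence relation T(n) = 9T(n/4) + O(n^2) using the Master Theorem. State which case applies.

Master Theorem for T(n) = 9T(n/4) + O(n^2):

a = 9, b = 4, c = 2
log_b(a) = log_4(9) = 1.5850

Case 3: c = 2 > log_4(9) = 1.5850
T(n) = O(n^2) = O(n^2)

For T(n) = 9T(n/4) + O(n^2): log_4(9) = 1.5850. This is Case 3 of the Master Theorem (c > log_b(a), work dominated by root), giving O(n^2).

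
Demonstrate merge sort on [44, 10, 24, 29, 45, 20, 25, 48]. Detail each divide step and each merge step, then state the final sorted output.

Merge sort trace:

Split: [44, 10, 24, 29, 45, 20, 25, 48] -> [44, 10, 24, 29] and [45, 20, 25, 48]
  Split: [44, 10, 24, 29] -> [44, 10] and [24, 29]
    Split: [44, 10] -> [44] and [10]
    Merge: [44] + [10] -> [10, 44]
    Split: [24, 29] -> [24] and [29]
    Merge: [24] + [29] -> [24, 29]
  Merge: [10, 44] + [24, 29] -> [10, 24, 29, 44]
  Split: [45, 20, 25, 48] -> [45, 20] and [25, 48]
    Split: [45, 20] -> [45] and [20]
    Merge: [45] + [20] -> [20, 45]
    Split: [25, 48] -> [25] and [48]
    Merge: [25] + [48] -> [25, 48]
  Merge: [20, 45] + [25, 48] -> [20, 25, 45, 48]
Merge: [10, 24, 29, 44] + [20, 25, 45, 48] -> [10, 20, 24, 25, 29, 44, 45, 48]

Final sorted array: [10, 20, 24, 25, 29, 44, 45, 48]

The merge sort proceeds by recursively splitting the array and merging sorted halves.
After all merges, the sorted array is [10, 20, 24, 25, 29, 44, 45, 48].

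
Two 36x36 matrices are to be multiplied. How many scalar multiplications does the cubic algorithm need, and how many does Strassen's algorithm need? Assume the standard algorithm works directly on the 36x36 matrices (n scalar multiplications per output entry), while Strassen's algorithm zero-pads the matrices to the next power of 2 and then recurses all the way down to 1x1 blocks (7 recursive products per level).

Matrix multiplication for 36x36 matrices:

Strassen's algorithm requires power-of-2 dimensions. Pad 36x36 to 64x64 (next power of 2).

Standard algorithm: 36^3 = 46656 multiplications
Strassen's algorithm: 7^(log2(64)) = 7^6 = 117649 multiplications
Difference: 46656 - 117649 = -70993 (Strassen uses MORE here due to padding overhead — for small or just-over-power-of-2 n, padding can outweigh the per-level savings)

Standard: 46656 multiplications (36^3). Strassen: 117649 multiplications (7^6, after padding to 64x64). Strassen reduces 8 recursive multiplications to 7 at each level.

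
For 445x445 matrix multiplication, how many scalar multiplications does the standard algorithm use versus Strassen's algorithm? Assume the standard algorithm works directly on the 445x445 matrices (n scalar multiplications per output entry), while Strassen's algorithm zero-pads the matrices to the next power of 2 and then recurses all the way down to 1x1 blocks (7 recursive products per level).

Matrix multiplication for 445x445 matrices:

Strassen's algorithm requires power-of-2 dimensions. Pad 445x445 to 512x512 (next power of 2).

Standard algorithm: 445^3 = 88121125 multiplications
Strassen's algorithm: 7^(log2(512)) = 7^9 = 40353607 multiplications
Savings: 88121125 - 40353607 = 47767518 multiplications

Standard: 88121125 multiplications (445^3). Strassen: 40353607 multiplications (7^9, after padding to 512x512). Strassen reduces 8 recursive multiplications to 7 at each level.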